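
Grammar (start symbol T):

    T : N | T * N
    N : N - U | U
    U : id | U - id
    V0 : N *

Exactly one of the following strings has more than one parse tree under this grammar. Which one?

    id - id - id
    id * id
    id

id - id - id: 4 trees
id * id: 1 tree
id: 1 tree

id - id - id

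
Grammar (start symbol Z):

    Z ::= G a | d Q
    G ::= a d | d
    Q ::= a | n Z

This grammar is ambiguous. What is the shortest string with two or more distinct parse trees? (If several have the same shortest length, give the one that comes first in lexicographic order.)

length 2: d a has 2 parse trees

Two derivations of d a:
  Z ⇒ G a ⇒ d a
  Z ⇒ d Q ⇒ d a

d a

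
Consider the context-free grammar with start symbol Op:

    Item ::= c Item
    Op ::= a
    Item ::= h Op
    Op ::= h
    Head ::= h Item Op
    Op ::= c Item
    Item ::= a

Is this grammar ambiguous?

Only Op, Item are reachable from Op; ignoring the rest: Restricted to the reachable nonterminals, every rule has the form A → t or A → t B, and no two rules for the same A share a first terminal. The grammar encodes a DFA — one run per string.

Unambiguous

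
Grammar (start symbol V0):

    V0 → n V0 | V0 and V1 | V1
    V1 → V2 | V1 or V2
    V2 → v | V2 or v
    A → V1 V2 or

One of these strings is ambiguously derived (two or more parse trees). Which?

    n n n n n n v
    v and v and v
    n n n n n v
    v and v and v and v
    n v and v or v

n n n n n n v: 1 tree
v and v and v: 1 tree
n n n n n v: 1 tree
v and v and v and v: 1 tree
n v and v or v: 4 trees

n v and v or v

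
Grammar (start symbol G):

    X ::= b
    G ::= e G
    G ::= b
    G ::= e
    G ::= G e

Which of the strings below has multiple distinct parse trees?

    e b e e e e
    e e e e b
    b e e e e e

e b e e e e

e b e e e e: 5 trees
e e e e b: 1 tree
b e e e e e: 1 tree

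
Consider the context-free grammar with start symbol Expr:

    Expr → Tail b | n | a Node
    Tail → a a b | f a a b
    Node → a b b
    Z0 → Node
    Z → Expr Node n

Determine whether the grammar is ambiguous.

Ambiguous

Witness: a a b b

Derivation 1: Expr ⇒ Tail b ⇒ a a b b
Derivation 2: Expr ⇒ a Node ⇒ a a b b

Two distinct leftmost derivations for the same string.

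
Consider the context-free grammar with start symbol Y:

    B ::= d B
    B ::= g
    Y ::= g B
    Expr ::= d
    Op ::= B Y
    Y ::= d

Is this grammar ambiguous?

Only Y, B are reachable from Y; ignoring the rest: The reachable rules are right-linear with at most one rule per (nonterminal, next-terminal) pair. Each input token forces the next rule, so parsing is deterministic.

Unambiguous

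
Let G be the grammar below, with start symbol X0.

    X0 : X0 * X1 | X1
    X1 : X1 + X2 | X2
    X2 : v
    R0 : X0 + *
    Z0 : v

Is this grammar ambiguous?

(R0, Z0 are unreachable from X0, so their rules don't affect L(X0).) X0 → X0 * X1 | X1  ;  X1 → X1 + X2 | X2  — a left-associative chain with X2 at the bottom. Each string factors uniquely by precedence.

Unambiguous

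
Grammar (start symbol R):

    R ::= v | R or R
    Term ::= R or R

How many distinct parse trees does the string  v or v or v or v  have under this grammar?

5

Parse trees for v or v or v or v:
  [R [R v] or [R [R v] or [R [R v] or [R v]]]]
  [R [R v] or [R [R [R v] or [R v]] or [R v]]]
  [R [R [R v] or [R v]] or [R [R v] or [R v]]]
  [R [R [R v] or [R [R v] or [R v]]] or [R v]]
  [R [R [R [R v] or [R v]] or [R v]] or [R v]]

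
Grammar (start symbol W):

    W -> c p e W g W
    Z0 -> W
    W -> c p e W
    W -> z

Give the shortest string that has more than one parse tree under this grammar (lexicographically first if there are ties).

length 1: no string has ≥2 trees
length 4: no string has ≥2 trees
length 6: no string has ≥2 trees
length 7: no string has ≥2 trees
length 9: c p e c p e z g z has 2 parse trees

Two derivations of c p e c p e z g z:
  W ⇒ c p e W g W ⇒ c p e c p e W g W ⇒ c p e c p e z g W ⇒ c p e c p e z g z
  W ⇒ c p e W ⇒ c p e c p e W g W ⇒ c p e c p e z g W ⇒ c p e c p e z g z

c p e c p e z g z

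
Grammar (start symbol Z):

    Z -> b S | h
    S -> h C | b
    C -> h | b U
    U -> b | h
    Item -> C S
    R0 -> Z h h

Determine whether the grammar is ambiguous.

(Item, R0 are unreachable from Z, so their rules don't affect L(Z).) Restricted to the reachable nonterminals, every rule has the form A → t or A → t B, and no two rules for the same A share a first terminal. The grammar encodes a DFA — one run per string.

Unambiguous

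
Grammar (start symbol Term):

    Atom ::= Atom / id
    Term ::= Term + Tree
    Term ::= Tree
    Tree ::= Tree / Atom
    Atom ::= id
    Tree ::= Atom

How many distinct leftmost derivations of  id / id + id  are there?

Parse trees for id / id + id:
  [Term [Term [Tree [Tree [Atom id]] / [Atom id]]] + [Tree [Atom id]]]
  [Term [Term [Tree [Atom [Atom id] / id]]] + [Tree [Atom id]]]

2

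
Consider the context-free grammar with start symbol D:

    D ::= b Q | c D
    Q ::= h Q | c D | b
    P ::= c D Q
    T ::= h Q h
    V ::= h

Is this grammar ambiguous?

Unambiguous

(P, T, V are unreachable from D, so their rules don't affect L(D).) The reachable rules are right-linear with at most one rule per (nonterminal, next-terminal) pair. Each input token forces the next rule, so parsing is deterministic.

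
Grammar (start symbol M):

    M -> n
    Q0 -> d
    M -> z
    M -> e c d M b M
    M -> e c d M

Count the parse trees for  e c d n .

1

Parse trees for e c d n:
  [M e c d [M n]]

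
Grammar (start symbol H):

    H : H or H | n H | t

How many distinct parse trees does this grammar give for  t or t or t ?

Parse trees for t or t or t:
  [H [H t] or [H [H t] or [H t]]]
  [H [H [H t] or [H t]] or [H t]]

2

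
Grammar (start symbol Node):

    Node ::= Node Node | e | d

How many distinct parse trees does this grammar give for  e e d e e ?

14

Parse trees for e e d e e (showing first 6 of 14):
  [Node [Node e] [Node [Node e] [Node [Node d] [Node [Node e] [Node e]]]]]
  [Node [Node e] [Node [Node e] [Node [Node [Node d] [Node e]] [Node e]]]]
  [Node [Node e] [Node [Node [Node e] [Node d]] [Node [Node e] [Node e]]]]
  [Node [Node e] [Node [Node [Node e] [Node [Node d] [Node e]]] [Node e]]]
  [Node [Node e] [Node [Node [Node [Node e] [Node d]] [Node e]] [Node e]]]
  [Node [Node [Node e] [Node e]] [Node [Node d] [Node [Node e] [Node e]]]]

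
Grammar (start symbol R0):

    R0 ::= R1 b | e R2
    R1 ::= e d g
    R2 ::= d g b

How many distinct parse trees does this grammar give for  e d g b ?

Parse trees for e d g b:
  [R0 [R1 e d g] b]
  [R0 e [R2 d g b]]

2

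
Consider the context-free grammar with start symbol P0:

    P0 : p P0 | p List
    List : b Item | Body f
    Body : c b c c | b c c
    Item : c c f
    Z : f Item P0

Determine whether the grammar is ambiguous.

Ambiguous

Witness: p b c c f

Derivation 1: P0 ⇒ p List ⇒ p b Item ⇒ p b c c f
Derivation 2: P0 ⇒ p List ⇒ p Body f ⇒ p b c c f

Two distinct leftmost derivations for the same string.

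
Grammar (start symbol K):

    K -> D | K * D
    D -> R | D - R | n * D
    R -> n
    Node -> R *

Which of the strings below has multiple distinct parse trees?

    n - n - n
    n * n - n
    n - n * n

n * n - n

n - n - n: 1 tree
n * n - n: 3 trees
n - n * n: 1 tree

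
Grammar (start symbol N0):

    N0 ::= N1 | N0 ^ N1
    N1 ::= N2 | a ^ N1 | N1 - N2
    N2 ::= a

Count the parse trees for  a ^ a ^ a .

4

Parse trees for a ^ a ^ a:
  [N0 [N1 a ^ [N1 a ^ [N1 [N2 a]]]]]
  [N0 [N0 [N1 [N2 a]]] ^ [N1 a ^ [N1 [N2 a]]]]
  [N0 [N0 [N1 a ^ [N1 [N2 a]]]] ^ [N1 [N2 a]]]
  [N0 [N0 [N0 [N1 [N2 a]]] ^ [N1 [N2 a]]] ^ [N1 [N2 a]]]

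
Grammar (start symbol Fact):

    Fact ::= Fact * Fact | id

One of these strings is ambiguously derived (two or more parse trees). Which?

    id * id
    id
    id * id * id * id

id * id: 1 tree
id: 1 tree
id * id * id * id: 5 trees

id * id * id * id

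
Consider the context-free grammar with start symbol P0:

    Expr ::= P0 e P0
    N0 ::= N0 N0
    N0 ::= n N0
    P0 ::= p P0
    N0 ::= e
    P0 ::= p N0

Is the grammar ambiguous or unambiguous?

Witness: p e e e

Derivation 1: P0 ⇒ p N0 ⇒ p N0 N0 ⇒ p N0 N0 N0 ⇒ p e N0 N0 ⇒ p e e N0 ⇒ p e e e
Derivation 2: P0 ⇒ p N0 ⇒ p N0 N0 ⇒ p e N0 ⇒ p e N0 N0 ⇒ p e e N0 ⇒ p e e e

Two distinct leftmost derivations for the same string.

Ambiguous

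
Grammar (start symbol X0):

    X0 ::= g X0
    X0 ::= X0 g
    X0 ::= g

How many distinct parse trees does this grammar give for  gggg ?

8

Parse trees for gggg:
  [X0 g [X0 g [X0 g [X0 g]]]]
  [X0 g [X0 g [X0 [X0 g] g]]]
  [X0 g [X0 [X0 g [X0 g]] g]]
  [X0 g [X0 [X0 [X0 g] g] g]]
  [X0 [X0 g [X0 g [X0 g]]] g]
  [X0 [X0 g [X0 [X0 g] g]] g]
  [X0 [X0 [X0 g [X0 g]] g] g]
  [X0 [X0 [X0 [X0 g] g] g] g]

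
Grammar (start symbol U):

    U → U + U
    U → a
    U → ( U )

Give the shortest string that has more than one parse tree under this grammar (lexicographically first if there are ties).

a + a + a

length 1: no string has ≥2 trees
length 3: no string has ≥2 trees
length 5: a + a + a has 2 parse trees

Two derivations of a + a + a:
  U ⇒ U + U ⇒ U + U + U ⇒ a + U + U ⇒ a + a + U ⇒ a + a + a
  U ⇒ U + U ⇒ a + U ⇒ a + U + U ⇒ a + a + U ⇒ a + a + a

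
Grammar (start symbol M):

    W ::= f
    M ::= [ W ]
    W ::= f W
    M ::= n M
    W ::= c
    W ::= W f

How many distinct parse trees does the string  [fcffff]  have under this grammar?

Parse trees for [fcffff]:
  [M [ [W f [W [W [W [W [W c] f] f] f] f]] ]]
  [M [ [W [W f [W [W [W [W c] f] f] f]] f] ]]
  [M [ [W [W [W f [W [W [W c] f] f]] f] f] ]]
  [M [ [W [W [W [W f [W [W c] f]] f] f] f] ]]
  [M [ [W [W [W [W [W f [W c]] f] f] f] f] ]]

5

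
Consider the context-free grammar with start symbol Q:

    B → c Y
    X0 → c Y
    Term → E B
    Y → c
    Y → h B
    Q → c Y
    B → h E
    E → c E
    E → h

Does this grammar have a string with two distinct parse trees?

Unambiguous

Only Q, Y, B, E are reachable from Q; ignoring the rest: The reachable rules are right-linear with at most one rule per (nonterminal, next-terminal) pair. Each input token forces the next rule, so parsing is deterministic.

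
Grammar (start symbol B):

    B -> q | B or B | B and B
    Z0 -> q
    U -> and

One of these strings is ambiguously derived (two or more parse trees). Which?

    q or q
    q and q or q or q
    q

q or q: 1 tree
q and q or q or q: 5 trees
q: 1 tree

q and q or q or q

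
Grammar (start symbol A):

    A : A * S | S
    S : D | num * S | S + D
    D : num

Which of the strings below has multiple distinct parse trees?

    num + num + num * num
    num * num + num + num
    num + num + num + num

num * num + num + num

num + num + num * num: 1 tree
num * num + num + num: 4 trees
num + num + num + num: 1 tree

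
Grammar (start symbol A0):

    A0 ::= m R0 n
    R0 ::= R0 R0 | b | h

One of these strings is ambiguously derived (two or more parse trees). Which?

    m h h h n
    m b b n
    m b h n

m h h h n: 2 trees
m b b n: 1 tree
m b h n: 1 tree

m h h h n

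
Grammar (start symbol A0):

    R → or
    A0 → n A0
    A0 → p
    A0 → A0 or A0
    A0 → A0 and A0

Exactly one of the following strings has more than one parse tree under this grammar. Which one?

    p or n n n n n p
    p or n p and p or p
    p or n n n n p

p or n p and p or p

p or n n n n n p: 1 tree
p or n p and p or p: 9 trees
p or n n n n p: 1 tree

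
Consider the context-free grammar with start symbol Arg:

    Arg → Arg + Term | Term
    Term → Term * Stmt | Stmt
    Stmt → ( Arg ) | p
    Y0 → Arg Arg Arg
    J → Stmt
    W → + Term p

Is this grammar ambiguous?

Unambiguous

Only Arg, Term, Stmt are reachable from Arg; ignoring the rest: The grammar is stratified — Arg handles '+' (left-recursive), Term handles '*', Stmt atoms. Each operator has a fixed associativity and precedence level, so every string has one parse.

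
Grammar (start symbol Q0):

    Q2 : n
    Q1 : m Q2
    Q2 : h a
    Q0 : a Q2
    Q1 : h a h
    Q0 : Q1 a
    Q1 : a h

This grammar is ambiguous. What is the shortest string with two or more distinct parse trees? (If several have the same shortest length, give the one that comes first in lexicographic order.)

a h a

length 2: no string has ≥2 trees
length 3: a h a has 2 parse trees

Two derivations of a h a:
  Q0 ⇒ a Q2 ⇒ a h a
  Q0 ⇒ Q1 a ⇒ a h a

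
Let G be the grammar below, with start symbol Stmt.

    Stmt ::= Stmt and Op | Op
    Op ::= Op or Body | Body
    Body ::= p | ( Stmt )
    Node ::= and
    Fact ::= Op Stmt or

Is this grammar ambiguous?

Unambiguous

Only Stmt, Op, Body are reachable from Stmt; ignoring the rest: Stmt → Stmt and Op | Op  ;  Op → Op or Body | Body  — a left-associative chain with Body at the bottom. Each string factors uniquely by precedence.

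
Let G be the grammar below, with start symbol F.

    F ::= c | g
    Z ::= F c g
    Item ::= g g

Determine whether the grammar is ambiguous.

Only F is reachable from F; ignoring the rest: Restricted to the reachable nonterminals, every rule has the form A → t or A → t B, and no two rules for the same A share a first terminal. The grammar encodes a DFA — one run per string.

Unambiguous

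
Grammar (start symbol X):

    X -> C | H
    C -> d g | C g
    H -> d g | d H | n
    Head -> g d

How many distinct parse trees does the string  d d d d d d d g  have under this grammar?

Parse trees for d d d d d d d g:
  [X [H d [H d [H d [H d [H d [H d [H d g]]]]]]]]

1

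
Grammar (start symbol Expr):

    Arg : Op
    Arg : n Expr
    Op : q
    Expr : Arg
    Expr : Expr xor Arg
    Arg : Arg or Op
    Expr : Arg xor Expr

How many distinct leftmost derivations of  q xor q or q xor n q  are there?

Parse trees for q xor q or q xor n q:
  [Expr [Expr [Expr [Arg [Op q]]] xor [Arg [Arg [Op q]] or [Op q]]] xor [Arg n [Expr [Arg [Op q]]]]]
  [Expr [Expr [Arg [Op q]] xor [Expr [Arg [Arg [Op q]] or [Op q]]]] xor [Arg n [Expr [Arg [Op q]]]]]
  [Expr [Arg [Op q]] xor [Expr [Expr [Arg [Arg [Op q]] or [Op q]]] xor [Arg n [Expr [Arg [Op q]]]]]]
  [Expr [Arg [Op q]] xor [Expr [Arg [Arg [Op q]] or [Op q]] xor [Expr [Arg n [Expr [Arg [Op q]]]]]]]

4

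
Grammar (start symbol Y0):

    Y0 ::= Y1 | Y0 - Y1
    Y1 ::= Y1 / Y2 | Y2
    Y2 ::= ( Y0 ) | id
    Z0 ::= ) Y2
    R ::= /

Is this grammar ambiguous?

Unambiguous

Only Y0, Y1, Y2 are reachable from Y0; ignoring the rest: The grammar is stratified — Y0 handles '-' (left-recursive), Y1 handles '/', Y2 atoms. Each operator has a fixed associativity and precedence level, so every string has one parse.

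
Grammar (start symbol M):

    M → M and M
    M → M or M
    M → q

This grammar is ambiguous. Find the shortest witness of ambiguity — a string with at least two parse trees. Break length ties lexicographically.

q and q and q

length 1: no string has ≥2 trees
length 3: no string has ≥2 trees
length 5: q and q and q has 2 parse trees

Two derivations of q and q and q:
  M ⇒ M and M ⇒ M and M and M ⇒ q and M and M ⇒ q and q and M ⇒ q and q and q
  M ⇒ M and M ⇒ q and M ⇒ q and M and M ⇒ q and q and M ⇒ q and q and q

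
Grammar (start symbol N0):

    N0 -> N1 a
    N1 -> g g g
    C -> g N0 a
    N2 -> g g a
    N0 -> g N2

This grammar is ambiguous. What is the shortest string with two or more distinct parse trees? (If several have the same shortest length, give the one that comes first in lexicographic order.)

g g g a

length 4: g g g a has 2 parse trees

Two derivations of g g g a:
  N0 ⇒ N1 a ⇒ g g g a
  N0 ⇒ g N2 ⇒ g g g a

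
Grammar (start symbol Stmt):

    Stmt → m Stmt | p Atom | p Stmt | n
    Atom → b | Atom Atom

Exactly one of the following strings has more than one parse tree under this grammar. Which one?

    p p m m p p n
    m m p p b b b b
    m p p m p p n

p p m m p p n: 1 tree
m m p p b b b b: 5 trees
m p p m p p n: 1 tree

m m p p b b b b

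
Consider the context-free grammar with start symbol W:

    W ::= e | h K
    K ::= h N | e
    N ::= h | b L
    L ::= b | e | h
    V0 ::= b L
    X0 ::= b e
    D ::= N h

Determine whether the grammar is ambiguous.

Only W, K, N, L are reachable from W; ignoring the rest: Restricted to the reachable nonterminals, every rule has the form A → t or A → t B, and no two rules for the same A share a first terminal. The grammar encodes a DFA — one run per string.

Unambiguous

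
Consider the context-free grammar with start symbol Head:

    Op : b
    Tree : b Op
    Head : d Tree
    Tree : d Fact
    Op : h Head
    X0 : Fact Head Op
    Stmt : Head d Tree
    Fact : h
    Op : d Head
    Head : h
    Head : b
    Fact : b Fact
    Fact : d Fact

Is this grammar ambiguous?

Unambiguous

Only Head, Tree, Op, Fact are reachable from Head; ignoring the rest: The reachable rules are right-linear with at most one rule per (nonterminal, next-terminal) pair. Each input token forces the next rule, so parsing is deterministic.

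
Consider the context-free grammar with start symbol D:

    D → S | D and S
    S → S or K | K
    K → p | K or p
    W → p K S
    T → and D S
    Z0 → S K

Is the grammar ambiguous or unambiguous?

Witness: p or p

Derivation 1: D ⇒ S ⇒ S or K ⇒ K or K ⇒ p or K ⇒ p or p
Derivation 2: D ⇒ S ⇒ K ⇒ K or p ⇒ p or p

Two distinct leftmost derivations for the same string.

Ambiguous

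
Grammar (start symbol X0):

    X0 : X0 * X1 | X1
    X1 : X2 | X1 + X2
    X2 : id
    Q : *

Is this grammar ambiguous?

Unambiguous

Only X0, X1, X2 are reachable from X0; ignoring the rest: The grammar is stratified — X0 handles '*' (left-recursive), X1 handles '+', X2 atoms. Each operator has a fixed associativity and precedence level, so every string has one parse.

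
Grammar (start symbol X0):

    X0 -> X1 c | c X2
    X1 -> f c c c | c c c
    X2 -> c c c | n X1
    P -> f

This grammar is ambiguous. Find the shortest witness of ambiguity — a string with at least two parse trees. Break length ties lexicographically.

c c c c

length 4: c c c c has 2 parse trees

Two derivations of c c c c:
  X0 ⇒ X1 c ⇒ c c c c
  X0 ⇒ c X2 ⇒ c c c c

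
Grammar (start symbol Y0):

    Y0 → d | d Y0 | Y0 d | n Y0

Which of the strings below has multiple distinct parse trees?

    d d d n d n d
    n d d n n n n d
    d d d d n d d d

d d d d n d d d

d d d n d n d: 1 tree
n d d n n n n d: 1 tree
d d d d n d d d: 29 trees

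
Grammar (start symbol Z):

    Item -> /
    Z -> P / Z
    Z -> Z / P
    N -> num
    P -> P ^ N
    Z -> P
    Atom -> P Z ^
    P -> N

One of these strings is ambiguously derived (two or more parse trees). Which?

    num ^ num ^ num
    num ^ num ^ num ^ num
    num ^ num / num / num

num ^ num / num / num

num ^ num ^ num: 1 tree
num ^ num ^ num ^ num: 1 tree
num ^ num / num / num: 4 trees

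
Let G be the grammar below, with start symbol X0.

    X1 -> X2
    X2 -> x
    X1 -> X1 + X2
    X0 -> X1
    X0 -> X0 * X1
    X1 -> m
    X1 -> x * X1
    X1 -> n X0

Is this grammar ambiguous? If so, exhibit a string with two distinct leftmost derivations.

Ambiguous

Witness: x * m

Derivation 1: X0 ⇒ X1 ⇒ x * X1 ⇒ x * m
Derivation 2: X0 ⇒ X0 * X1 ⇒ X1 * X1 ⇒ X2 * X1 ⇒ x * X1 ⇒ x * m

Two distinct leftmost derivations for the same string.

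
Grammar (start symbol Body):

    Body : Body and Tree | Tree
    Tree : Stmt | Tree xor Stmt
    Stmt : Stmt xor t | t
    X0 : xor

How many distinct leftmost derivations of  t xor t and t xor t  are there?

4

Parse trees for t xor t and t xor t:
  [Body [Body [Tree [Stmt [Stmt t] xor t]]] and [Tree [Stmt [Stmt t] xor t]]]
  [Body [Body [Tree [Stmt [Stmt t] xor t]]] and [Tree [Tree [Stmt t]] xor [Stmt t]]]
  [Body [Body [Tree [Tree [Stmt t]] xor [Stmt t]]] and [Tree [Stmt [Stmt t] xor t]]]
  [Body [Body [Tree [Tree [Stmt t]] xor [Stmt t]]] and [Tree [Tree [Stmt t]] xor [Stmt t]]]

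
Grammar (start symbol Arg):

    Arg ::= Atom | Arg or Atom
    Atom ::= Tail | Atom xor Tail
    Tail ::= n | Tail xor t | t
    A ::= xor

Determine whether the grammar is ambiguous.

Ambiguous

Witness: n xor t

Derivation 1: Arg ⇒ Atom ⇒ Tail ⇒ Tail xor t ⇒ n xor t
Derivation 2: Arg ⇒ Atom ⇒ Atom xor Tail ⇒ Tail xor Tail ⇒ n xor Tail ⇒ n xor t

Two distinct leftmost derivations for the same string.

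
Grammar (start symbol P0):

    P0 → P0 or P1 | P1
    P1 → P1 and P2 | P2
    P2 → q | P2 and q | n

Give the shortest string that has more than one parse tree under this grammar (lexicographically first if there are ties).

length 1: no string has ≥2 trees
length 3: n and q has 2 parse trees

Two derivations of n and q:
  P0 ⇒ P1 ⇒ P1 and P2 ⇒ P2 and P2 ⇒ n and P2 ⇒ n and q
  P0 ⇒ P1 ⇒ P2 ⇒ P2 and q ⇒ n and q

n and q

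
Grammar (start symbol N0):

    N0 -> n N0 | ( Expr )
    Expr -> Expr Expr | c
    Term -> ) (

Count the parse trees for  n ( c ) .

1

Parse trees for n ( c ):
  [N0 n [N0 ( [Expr c] )]]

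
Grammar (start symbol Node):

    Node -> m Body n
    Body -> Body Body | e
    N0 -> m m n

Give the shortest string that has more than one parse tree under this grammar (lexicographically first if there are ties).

length 3: no string has ≥2 trees
length 4: no string has ≥2 trees
length 5: m e e e n has 2 parse trees

Two derivations of m e e e n:
  Node ⇒ m Body n ⇒ m Body Body n ⇒ m Body Body Body n ⇒ m e Body Body n ⇒ m e e Body n ⇒ m e e e n
  Node ⇒ m Body n ⇒ m Body Body n ⇒ m e Body n ⇒ m e Body Body n ⇒ m e e Body n ⇒ m e e e n

m e e e n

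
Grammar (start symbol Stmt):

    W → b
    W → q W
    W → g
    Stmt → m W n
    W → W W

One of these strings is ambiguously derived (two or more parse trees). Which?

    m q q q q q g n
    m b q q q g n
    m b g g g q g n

m b g g g q g n

m q q q q q g n: 1 tree
m b q q q g n: 1 tree
m b g g g q g n: 14 trees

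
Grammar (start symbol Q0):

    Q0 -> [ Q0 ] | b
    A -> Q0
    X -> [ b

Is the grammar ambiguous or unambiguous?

(A, X are unreachable from Q0, so their rules don't affect L(Q0).) L(Q0) is { openⁿ atom closeⁿ : n ≥ 0 }. The bracket depth fixes n, and the derivation is forced at every step.

Unambiguous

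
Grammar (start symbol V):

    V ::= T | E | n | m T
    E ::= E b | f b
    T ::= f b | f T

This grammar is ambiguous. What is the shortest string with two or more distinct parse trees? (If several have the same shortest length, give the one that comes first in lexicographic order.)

length 1: no string has ≥2 trees
length 2: f b has 2 parse trees

Two derivations of f b:
  V ⇒ T ⇒ f b
  V ⇒ E ⇒ f b

f b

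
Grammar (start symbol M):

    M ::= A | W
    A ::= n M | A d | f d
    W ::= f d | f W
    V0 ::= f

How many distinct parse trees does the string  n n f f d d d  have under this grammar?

3

Parse trees for n n f f d d d:
  [M [A n [M [A [A [A n [M [W f [W f d]]]] d] d]]]]
  [M [A [A n [M [A [A n [M [W f [W f d]]]] d]]] d]]
  [M [A [A [A n [M [A n [M [W f [W f d]]]]]] d] d]]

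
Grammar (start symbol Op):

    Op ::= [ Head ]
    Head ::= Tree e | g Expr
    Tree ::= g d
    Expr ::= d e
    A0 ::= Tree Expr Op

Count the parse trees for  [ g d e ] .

2

Parse trees for [ g d e ]:
  [Op [ [Head [Tree g d] e] ]]
  [Op [ [Head g [Expr d e]] ]]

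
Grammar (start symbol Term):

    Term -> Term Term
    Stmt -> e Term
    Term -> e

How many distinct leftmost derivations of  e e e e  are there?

Parse trees for e e e e:
  [Term [Term e] [Term [Term e] [Term [Term e] [Term e]]]]
  [Term [Term e] [Term [Term [Term e] [Term e]] [Term e]]]
  [Term [Term [Term e] [Term e]] [Term [Term e] [Term e]]]
  [Term [Term [Term e] [Term [Term e] [Term e]]] [Term e]]
  [Term [Term [Term [Term e] [Term e]] [Term e]] [Term e]]

5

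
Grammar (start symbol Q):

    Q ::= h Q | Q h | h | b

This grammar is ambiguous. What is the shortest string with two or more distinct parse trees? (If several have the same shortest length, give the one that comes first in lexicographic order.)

length 1: no string has ≥2 trees
length 2: h h has 2 parse trees

Two derivations of h h:
  Q ⇒ h Q ⇒ h h
  Q ⇒ Q h ⇒ h h

h h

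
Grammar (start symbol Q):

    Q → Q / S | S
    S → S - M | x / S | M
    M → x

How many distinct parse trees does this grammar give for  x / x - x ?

3

Parse trees for x / x - x:
  [Q [Q [S [M x]]] / [S [S [M x]] - [M x]]]
  [Q [S [S x / [S [M x]]] - [M x]]]
  [Q [S x / [S [S [M x]] - [M x]]]]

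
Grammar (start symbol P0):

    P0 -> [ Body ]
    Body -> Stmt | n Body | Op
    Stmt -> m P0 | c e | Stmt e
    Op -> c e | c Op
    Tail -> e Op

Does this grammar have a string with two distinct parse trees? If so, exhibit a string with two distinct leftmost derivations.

Ambiguous

Witness: [ c e ]

Derivation 1: P0 ⇒ [ Body ] ⇒ [ Stmt ] ⇒ [ c e ]
Derivation 2: P0 ⇒ [ Body ] ⇒ [ Op ] ⇒ [ c e ]

Two distinct leftmost derivations for the same string.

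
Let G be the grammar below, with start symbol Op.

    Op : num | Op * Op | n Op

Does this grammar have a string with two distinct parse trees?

Witness: n num * num

Derivation 1: Op ⇒ Op * Op ⇒ n Op * Op ⇒ n num * Op ⇒ n num * num
Derivation 2: Op ⇒ n Op ⇒ n Op * Op ⇒ n num * Op ⇒ n num * num

Two distinct leftmost derivations for the same string.

Ambiguous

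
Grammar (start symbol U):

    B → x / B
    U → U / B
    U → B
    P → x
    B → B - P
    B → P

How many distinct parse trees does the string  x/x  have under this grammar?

2

Parse trees for x/x:
  [U [U [B [P x]]] / [B [P x]]]
  [U [B x / [B [P x]]]]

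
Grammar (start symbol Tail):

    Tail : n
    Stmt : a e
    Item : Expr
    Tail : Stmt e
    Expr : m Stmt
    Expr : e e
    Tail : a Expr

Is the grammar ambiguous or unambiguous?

Ambiguous

Witness: a e e

Derivation 1: Tail ⇒ Stmt e ⇒ a e e
Derivation 2: Tail ⇒ a Expr ⇒ a e e

Two distinct leftmost derivations for the same string.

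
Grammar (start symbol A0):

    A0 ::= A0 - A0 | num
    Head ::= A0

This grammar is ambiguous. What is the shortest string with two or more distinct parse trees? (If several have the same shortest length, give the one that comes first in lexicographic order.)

length 1: no string has ≥2 trees
length 3: no string has ≥2 trees
length 5: num - num - num has 2 parse trees

Two derivations of num - num - num:
  A0 ⇒ A0 - A0 ⇒ A0 - A0 - A0 ⇒ num - A0 - A0 ⇒ num - num - A0 ⇒ num - num - num
  A0 ⇒ A0 - A0 ⇒ num - A0 ⇒ num - A0 - A0 ⇒ num - num - A0 ⇒ num - num - num

num - num - num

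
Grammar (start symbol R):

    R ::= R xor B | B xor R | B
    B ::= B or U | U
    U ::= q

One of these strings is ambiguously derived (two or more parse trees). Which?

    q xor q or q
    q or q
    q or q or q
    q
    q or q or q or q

q xor q or q

q xor q or q: 2 trees
q or q: 1 tree
q or q or q: 1 tree
q: 1 tree
q or q or q or q: 1 tree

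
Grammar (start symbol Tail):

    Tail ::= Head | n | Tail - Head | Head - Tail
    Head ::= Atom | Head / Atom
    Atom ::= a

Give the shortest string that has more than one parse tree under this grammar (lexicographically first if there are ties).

length 1: no string has ≥2 trees
length 3: a - a has 2 parse trees

Two derivations of a - a:
  Tail ⇒ Tail - Head ⇒ Head - Head ⇒ Atom - Head ⇒ a - Head ⇒ a - Atom ⇒ a - a
  Tail ⇒ Head - Tail ⇒ Atom - Tail ⇒ a - Tail ⇒ a - Head ⇒ a - Atom ⇒ a - a

a - a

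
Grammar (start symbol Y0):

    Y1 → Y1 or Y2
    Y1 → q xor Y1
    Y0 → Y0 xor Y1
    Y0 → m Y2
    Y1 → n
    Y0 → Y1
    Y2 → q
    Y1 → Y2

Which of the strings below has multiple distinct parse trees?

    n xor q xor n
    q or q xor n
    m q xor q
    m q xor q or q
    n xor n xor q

n xor q xor n: 2 trees
q or q xor n: 1 tree
m q xor q: 1 tree
m q xor q or q: 1 tree
n xor n xor q: 1 tree

n xor q xor n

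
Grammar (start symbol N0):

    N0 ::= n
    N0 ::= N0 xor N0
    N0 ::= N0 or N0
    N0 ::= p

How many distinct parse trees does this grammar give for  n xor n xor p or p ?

Parse trees for n xor n xor p or p:
  [N0 [N0 n] xor [N0 [N0 n] xor [N0 [N0 p] or [N0 p]]]]
  [N0 [N0 n] xor [N0 [N0 [N0 n] xor [N0 p]] or [N0 p]]]
  [N0 [N0 [N0 n] xor [N0 n]] xor [N0 [N0 p] or [N0 p]]]
  [N0 [N0 [N0 n] xor [N0 [N0 n] xor [N0 p]]] or [N0 p]]
  [N0 [N0 [N0 [N0 n] xor [N0 n]] xor [N0 p]] or [N0 p]]

5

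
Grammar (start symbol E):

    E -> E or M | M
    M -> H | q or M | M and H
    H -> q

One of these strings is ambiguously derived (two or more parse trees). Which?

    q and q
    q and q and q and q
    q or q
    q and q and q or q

q and q: 1 tree
q and q and q and q: 1 tree
q or q: 2 trees
q and q and q or q: 1 tree

q or q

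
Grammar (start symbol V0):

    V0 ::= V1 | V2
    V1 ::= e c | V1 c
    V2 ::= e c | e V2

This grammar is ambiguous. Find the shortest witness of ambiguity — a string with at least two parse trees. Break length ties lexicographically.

e c

length 2: e c has 2 parse trees

Two derivations of e c:
  V0 ⇒ V1 ⇒ e c
  V0 ⇒ V2 ⇒ e c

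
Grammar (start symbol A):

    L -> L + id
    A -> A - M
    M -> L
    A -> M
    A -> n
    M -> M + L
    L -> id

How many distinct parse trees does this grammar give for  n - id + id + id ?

Parse trees for n - id + id + id:
  [A [A n] - [M [L [L [L id] + id] + id]]]
  [A [A n] - [M [M [L id]] + [L [L id] + id]]]
  [A [A n] - [M [M [L [L id] + id]] + [L id]]]
  [A [A n] - [M [M [M [L id]] + [L id]] + [L id]]]

4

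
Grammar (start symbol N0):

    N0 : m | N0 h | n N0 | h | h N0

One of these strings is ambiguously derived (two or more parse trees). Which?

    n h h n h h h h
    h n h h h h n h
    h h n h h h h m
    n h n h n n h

n h h n h h h h: 64 trees
h n h h h h n h: 1 tree
h h n h h h h m: 1 tree
n h n h n n h: 1 tree

n h h n h h h h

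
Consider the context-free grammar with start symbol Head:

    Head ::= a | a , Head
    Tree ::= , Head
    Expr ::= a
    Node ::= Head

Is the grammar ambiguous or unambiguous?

(Tree, Expr, Node are unreachable from Head, so their rules don't affect L(Head).) The reachable grammar is A → atom sep A | atom. Each atom is followed by either the separator (recurse) or end-of-string (stop) — no choice point.

Unambiguous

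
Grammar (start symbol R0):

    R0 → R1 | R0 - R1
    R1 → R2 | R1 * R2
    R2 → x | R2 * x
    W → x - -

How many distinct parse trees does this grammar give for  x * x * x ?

4

Parse trees for x * x * x:
  [R0 [R1 [R2 [R2 [R2 x] * x] * x]]]
  [R0 [R1 [R1 [R2 x]] * [R2 [R2 x] * x]]]
  [R0 [R1 [R1 [R2 [R2 x] * x]] * [R2 x]]]
  [R0 [R1 [R1 [R1 [R2 x]] * [R2 x]] * [R2 x]]]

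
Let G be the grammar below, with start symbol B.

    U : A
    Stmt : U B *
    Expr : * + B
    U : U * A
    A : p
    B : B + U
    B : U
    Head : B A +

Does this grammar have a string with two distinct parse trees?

(Stmt, Expr, Head are unreachable from B, so their rules don't affect L(B).) This is a standard precedence ladder (B over U over A), with each level left-recursive on its own operator ('+' at B, '*' at U). That structure is LR(1), hence unambiguous.

Unambiguous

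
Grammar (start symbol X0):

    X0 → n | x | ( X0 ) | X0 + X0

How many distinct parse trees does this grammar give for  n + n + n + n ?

Parse trees for n + n + n + n:
  [X0 [X0 n] + [X0 [X0 n] + [X0 [X0 n] + [X0 n]]]]
  [X0 [X0 n] + [X0 [X0 [X0 n] + [X0 n]] + [X0 n]]]
  [X0 [X0 [X0 n] + [X0 n]] + [X0 [X0 n] + [X0 n]]]
  [X0 [X0 [X0 n] + [X0 [X0 n] + [X0 n]]] + [X0 n]]
  [X0 [X0 [X0 [X0 n] + [X0 n]] + [X0 n]] + [X0 n]]

5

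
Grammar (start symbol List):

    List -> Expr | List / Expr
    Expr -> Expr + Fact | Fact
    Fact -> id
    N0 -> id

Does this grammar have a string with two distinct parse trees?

Unambiguous

(N0 is unreachable from List, so its rules don't affect L(List).) The grammar is stratified — List handles '/' (left-recursive), Expr handles '+', Fact atoms. Each operator has a fixed associativity and precedence level, so every string has one parse.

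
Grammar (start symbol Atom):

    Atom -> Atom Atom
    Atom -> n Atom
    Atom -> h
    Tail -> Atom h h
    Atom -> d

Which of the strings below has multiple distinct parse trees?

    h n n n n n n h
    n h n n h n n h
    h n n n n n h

n h n n h n n h

h n n n n n n h: 1 tree
n h n n h n n h: 9 trees
h n n n n n h: 1 tree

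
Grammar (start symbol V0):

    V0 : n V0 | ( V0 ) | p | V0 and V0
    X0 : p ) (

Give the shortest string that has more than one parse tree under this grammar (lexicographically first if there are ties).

length 1: no string has ≥2 trees
length 2: no string has ≥2 trees
length 3: no string has ≥2 trees
length 4: n p and p has 2 parse trees

Two derivations of n p and p:
  V0 ⇒ n V0 ⇒ n V0 and V0 ⇒ n p and V0 ⇒ n p and p
  V0 ⇒ V0 and V0 ⇒ n V0 and V0 ⇒ n p and V0 ⇒ n p and p

n p and p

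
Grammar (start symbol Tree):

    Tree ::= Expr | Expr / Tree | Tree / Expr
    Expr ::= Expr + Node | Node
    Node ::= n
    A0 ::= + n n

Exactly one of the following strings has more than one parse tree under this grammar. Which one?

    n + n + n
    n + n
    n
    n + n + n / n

n + n + n / n

n + n + n: 1 tree
n + n: 1 tree
n: 1 tree
n + n + n / n: 2 trees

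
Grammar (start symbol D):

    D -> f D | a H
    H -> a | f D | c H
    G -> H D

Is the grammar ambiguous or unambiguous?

Unambiguous

(G is unreachable from D, so its rules don't affect L(D).) Each reachable nonterminal has at most one production per leading terminal, and all productions are right-linear; the derivation is determined token-by-token.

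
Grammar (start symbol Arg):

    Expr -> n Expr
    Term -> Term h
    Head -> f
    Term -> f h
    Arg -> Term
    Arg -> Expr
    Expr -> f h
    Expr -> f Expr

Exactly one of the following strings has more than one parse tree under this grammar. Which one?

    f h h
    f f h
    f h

f h h: 1 tree
f f h: 1 tree
f h: 2 trees

f h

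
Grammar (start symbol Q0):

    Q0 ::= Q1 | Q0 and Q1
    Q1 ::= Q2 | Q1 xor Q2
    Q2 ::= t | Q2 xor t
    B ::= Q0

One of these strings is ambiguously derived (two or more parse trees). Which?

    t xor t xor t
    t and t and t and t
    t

t xor t xor t: 4 trees
t and t and t and t: 1 tree
t: 1 tree

t xor t xor t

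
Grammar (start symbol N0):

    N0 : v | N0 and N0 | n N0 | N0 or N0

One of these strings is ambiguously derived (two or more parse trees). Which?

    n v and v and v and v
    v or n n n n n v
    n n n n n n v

n v and v and v and v

n v and v and v and v: 14 trees
v or n n n n n v: 1 tree
n n n n n n v: 1 tree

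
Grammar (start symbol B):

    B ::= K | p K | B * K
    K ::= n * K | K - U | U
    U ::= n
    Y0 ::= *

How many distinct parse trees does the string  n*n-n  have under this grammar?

3

Parse trees for n*n-n:
  [B [K n * [K [K [U n]] - [U n]]]]
  [B [K [K n * [K [U n]]] - [U n]]]
  [B [B [K [U n]]] * [K [K [U n]] - [U n]]]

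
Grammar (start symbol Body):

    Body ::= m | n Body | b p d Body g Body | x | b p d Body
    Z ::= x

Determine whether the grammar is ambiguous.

Witness: b p d b p d m g m

Derivation 1: Body ⇒ b p d Body g Body ⇒ b p d b p d Body g Body ⇒ b p d b p d m g Body ⇒ b p d b p d m g m
Derivation 2: Body ⇒ b p d Body ⇒ b p d b p d Body g Body ⇒ b p d b p d m g Body ⇒ b p d b p d m g m

Two distinct leftmost derivations for the same string.

Ambiguous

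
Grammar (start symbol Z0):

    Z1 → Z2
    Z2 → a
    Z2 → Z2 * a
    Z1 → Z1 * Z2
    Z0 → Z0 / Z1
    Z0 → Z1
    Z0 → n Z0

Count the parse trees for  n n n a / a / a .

10

Parse trees for n n n a / a / a (showing first 6 of 10):
  [Z0 [Z0 [Z0 n [Z0 n [Z0 n [Z0 [Z1 [Z2 a]]]]]] / [Z1 [Z2 a]]] / [Z1 [Z2 a]]]
  [Z0 [Z0 n [Z0 [Z0 n [Z0 n [Z0 [Z1 [Z2 a]]]]] / [Z1 [Z2 a]]]] / [Z1 [Z2 a]]]
  [Z0 [Z0 n [Z0 n [Z0 [Z0 n [Z0 [Z1 [Z2 a]]]] / [Z1 [Z2 a]]]]] / [Z1 [Z2 a]]]
  [Z0 [Z0 n [Z0 n [Z0 n [Z0 [Z0 [Z1 [Z2 a]]] / [Z1 [Z2 a]]]]]] / [Z1 [Z2 a]]]
  [Z0 n [Z0 [Z0 [Z0 n [Z0 n [Z0 [Z1 [Z2 a]]]]] / [Z1 [Z2 a]]] / [Z1 [Z2 a]]]]
  [Z0 n [Z0 [Z0 n [Z0 [Z0 n [Z0 [Z1 [Z2 a]]]] / [Z1 [Z2 a]]]] / [Z1 [Z2 a]]]]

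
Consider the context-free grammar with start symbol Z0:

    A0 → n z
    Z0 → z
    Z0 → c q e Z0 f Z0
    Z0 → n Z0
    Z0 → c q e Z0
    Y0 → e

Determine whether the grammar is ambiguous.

Ambiguous

Witness: c q e c q e z f z

Derivation 1: Z0 ⇒ c q e Z0 f Z0 ⇒ c q e c q e Z0 f Z0 ⇒ c q e c q e z f Z0 ⇒ c q e c q e z f z
Derivation 2: Z0 ⇒ c q e Z0 ⇒ c q e c q e Z0 f Z0 ⇒ c q e c q e z f Z0 ⇒ c q e c q e z f z

Two distinct leftmost derivations for the same string.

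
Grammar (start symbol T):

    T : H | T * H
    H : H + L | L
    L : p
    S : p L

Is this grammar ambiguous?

Unambiguous

Only T, H, L are reachable from T; ignoring the rest: The grammar is stratified — T handles '*' (left-recursive), H handles '+', L atoms. Each operator has a fixed associativity and precedence level, so every string has one parse.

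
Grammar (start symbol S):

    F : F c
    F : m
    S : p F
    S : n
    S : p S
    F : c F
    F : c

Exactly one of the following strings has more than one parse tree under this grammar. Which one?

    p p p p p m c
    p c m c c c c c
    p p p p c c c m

p c m c c c c c

p p p p p m c: 1 tree
p c m c c c c c: 6 trees
p p p p c c c m: 1 tree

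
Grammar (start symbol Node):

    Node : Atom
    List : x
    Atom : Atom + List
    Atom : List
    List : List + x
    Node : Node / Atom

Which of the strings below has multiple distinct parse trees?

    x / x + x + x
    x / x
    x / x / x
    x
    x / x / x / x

x / x + x + x: 4 trees
x / x: 1 tree
x / x / x: 1 tree
x: 1 tree
x / x / x / x: 1 tree

x / x + x + x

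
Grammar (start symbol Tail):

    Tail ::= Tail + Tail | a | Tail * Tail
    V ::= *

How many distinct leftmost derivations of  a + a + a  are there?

Parse trees for a + a + a:
  [Tail [Tail a] + [Tail [Tail a] + [Tail a]]]
  [Tail [Tail [Tail a] + [Tail a]] + [Tail a]]

2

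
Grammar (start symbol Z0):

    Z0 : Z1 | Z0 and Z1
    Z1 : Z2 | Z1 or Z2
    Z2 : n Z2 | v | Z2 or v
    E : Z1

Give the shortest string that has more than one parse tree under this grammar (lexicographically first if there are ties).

length 1: no string has ≥2 trees
length 2: no string has ≥2 trees
length 3: v or v has 2 parse trees

Two derivations of v or v:
  Z0 ⇒ Z1 ⇒ Z2 ⇒ Z2 or v ⇒ v or v
  Z0 ⇒ Z1 ⇒ Z1 or Z2 ⇒ Z2 or Z2 ⇒ v or Z2 ⇒ v or v

v or v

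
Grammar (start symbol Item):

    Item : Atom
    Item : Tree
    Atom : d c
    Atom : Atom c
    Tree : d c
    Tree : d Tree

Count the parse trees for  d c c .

Parse trees for d c c:
  [Item [Atom [Atom d c] c]]

1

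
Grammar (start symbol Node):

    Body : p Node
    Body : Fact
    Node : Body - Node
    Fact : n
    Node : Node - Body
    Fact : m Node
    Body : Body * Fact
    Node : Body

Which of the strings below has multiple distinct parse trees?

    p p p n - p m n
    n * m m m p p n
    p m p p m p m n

p p p n - p m n

p p p n - p m n: 8 trees
n * m m m p p n: 1 tree
p m p p m p m n: 1 tree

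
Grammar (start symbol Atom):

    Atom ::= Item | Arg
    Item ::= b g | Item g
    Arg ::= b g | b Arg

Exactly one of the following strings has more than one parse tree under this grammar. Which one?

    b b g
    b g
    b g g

b b g: 1 tree
b g: 2 trees
b g g: 1 tree

b g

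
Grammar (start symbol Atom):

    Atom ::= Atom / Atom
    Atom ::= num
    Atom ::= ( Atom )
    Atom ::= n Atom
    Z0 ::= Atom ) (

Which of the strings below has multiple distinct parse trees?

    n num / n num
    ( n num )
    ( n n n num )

n num / n num

n num / n num: 2 trees
( n num ): 1 tree
( n n n num ): 1 tree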